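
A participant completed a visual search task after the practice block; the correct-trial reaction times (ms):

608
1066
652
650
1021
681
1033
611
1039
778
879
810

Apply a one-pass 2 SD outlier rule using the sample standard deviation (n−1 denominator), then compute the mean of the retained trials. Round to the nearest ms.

819 ms

n = 12, ΣRT = 9828, M = 819.000
Σ(x−M)² = 364650.00; s = √(364650.00/11) = 182.071
Cutoffs: 819.000 ± 2·182.071 → [454.9, 1183.1]
No RTs fall outside the cutoffs; all 12 retained. Mean = 9828/12 = 819.000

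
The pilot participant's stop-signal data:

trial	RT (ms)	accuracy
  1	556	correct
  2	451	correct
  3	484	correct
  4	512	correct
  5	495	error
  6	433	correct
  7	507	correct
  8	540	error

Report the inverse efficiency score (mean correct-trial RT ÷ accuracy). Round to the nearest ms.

Correct trials (n=6): 556, 451, 484, 512, 433, 507
Mean correct RT = 2943/6 = 490.5000 ms
Proportion correct = 6/8
IES = 490.5000 / (6/8) = 654.000 ms

654 ms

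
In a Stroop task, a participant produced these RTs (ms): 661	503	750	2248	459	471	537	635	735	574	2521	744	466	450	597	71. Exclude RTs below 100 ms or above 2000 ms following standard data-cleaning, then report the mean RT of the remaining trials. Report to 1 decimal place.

Excluded: 71, 2248, 2521
Retained (n=13): Σ = 7582
Mean = 7582/13 = 583.2308

583.2 ms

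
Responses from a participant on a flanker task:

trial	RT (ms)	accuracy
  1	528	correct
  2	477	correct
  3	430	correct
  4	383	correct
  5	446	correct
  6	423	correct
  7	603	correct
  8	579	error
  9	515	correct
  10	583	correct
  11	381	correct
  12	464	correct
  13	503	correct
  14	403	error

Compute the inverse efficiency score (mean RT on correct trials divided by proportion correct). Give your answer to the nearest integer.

Correct trials (n=12): 528, 477, 430, 383, 446, 423, 603, 515, 583, 381, 464, 503
Mean correct RT = 5736/12 = 478.0000 ms
Proportion correct = 12/14
IES = 478.0000 / (12/14) = 557.667 ms

558 ms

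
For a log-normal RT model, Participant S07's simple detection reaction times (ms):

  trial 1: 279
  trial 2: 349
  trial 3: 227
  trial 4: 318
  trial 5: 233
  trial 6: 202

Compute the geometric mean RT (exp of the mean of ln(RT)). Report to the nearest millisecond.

263 ms

ln(RT): 5.6312, 5.8551, 5.4250, 5.7621, 5.4510, 5.3083
Mean ln(RT) = 33.4326/6 = 5.57210
Geometric mean = exp(5.57210) = 262.99 ms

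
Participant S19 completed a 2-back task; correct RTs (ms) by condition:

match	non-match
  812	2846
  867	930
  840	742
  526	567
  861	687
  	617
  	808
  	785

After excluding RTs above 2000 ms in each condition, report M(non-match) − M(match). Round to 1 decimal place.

non-match: exclude 2846
M(match) = 3906/5 = 781.200
M(non-match) = 5136/7 = 733.714
Difference = 733.714 − 781.200 = -47.486 ms

-47.5 ms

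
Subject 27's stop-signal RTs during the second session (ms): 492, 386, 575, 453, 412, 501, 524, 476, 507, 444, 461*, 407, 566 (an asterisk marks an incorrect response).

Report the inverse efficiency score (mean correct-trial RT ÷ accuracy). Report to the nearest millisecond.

Correct trials (n=12): 492, 386, 575, 453, 412, 501, 524, 476, 507, 444, 407, 566
Mean correct RT = 5743/12 = 478.5833 ms
Proportion correct = 12/13
IES = 478.5833 / (12/13) = 518.465 ms

518 ms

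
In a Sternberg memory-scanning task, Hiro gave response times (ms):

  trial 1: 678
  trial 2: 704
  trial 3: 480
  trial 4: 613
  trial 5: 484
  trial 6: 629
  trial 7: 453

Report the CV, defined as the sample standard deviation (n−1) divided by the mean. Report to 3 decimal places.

n = 7, Σ = 4041, M = 577.2857
Σ(x−M)² = 63763.429; s = √(63763.429/6) = 103.0885
CV = 103.0885 / 577.2857 = 0.17857

0.179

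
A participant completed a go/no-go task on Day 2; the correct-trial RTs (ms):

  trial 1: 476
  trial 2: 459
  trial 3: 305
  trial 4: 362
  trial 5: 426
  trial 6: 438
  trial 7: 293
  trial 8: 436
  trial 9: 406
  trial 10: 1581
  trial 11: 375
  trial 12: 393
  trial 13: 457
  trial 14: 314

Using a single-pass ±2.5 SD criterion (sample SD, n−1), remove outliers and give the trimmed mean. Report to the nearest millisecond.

n = 14, ΣRT = 6721, M = 480.071
Σ(x−M)² = 1350946.93; s = √(1350946.93/13) = 322.365
Cutoffs: 480.071 ± 2.5·322.365 → [-325.8, 1286.0]
Outside: 1581 → excluded.
Retained (n=13): Σ = 5140, mean = 5140/13 = 395.385

395 ms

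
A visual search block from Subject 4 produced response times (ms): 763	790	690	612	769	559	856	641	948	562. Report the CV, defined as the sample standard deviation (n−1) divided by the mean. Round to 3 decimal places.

0.179

n = 10, Σ = 7190, M = 719.0000
Σ(x−M)² = 149310.000; s = √(149310.000/9) = 128.8022
CV = 128.8022 / 719.0000 = 0.17914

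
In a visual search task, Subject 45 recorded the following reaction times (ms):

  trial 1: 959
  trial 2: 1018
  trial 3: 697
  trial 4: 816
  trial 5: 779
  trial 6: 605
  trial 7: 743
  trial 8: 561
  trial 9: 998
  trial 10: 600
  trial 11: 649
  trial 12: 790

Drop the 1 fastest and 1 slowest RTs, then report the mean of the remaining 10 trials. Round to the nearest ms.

Sorted: 561, 600, 605, 649, 697, 743, 779, 790, 816, 959, 998, 1018
Drop lowest 1 (561) and highest 1 (1018)
Remaining (n=10): Σ = 7636, mean = 7636/10 = 763.600

764 ms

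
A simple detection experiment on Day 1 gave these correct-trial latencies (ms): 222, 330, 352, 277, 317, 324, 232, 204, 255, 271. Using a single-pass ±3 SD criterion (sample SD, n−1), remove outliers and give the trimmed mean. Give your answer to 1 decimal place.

278.4 ms

n = 10, ΣRT = 2784, M = 278.400
Σ(x−M)² = 23122.40; s = √(23122.40/9) = 50.687
Cutoffs: 278.400 ± 3·50.687 → [126.3, 430.5]
No RTs fall outside the cutoffs; all 10 retained. Mean = 2784/10 = 278.400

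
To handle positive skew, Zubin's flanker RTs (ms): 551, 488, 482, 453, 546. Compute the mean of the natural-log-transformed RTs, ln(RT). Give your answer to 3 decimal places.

6.220

ln(RT): 6.3117, 6.1903, 6.1779, 6.1159, 6.3026
Σ ln(RT) = 31.0985
Mean = 31.0985/5 = 6.21970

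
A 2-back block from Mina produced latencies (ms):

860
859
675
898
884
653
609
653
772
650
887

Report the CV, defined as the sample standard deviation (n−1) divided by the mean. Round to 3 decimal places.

0.152

n = 11, Σ = 8400, M = 763.6364
Σ(x−M)² = 135372.545; s = √(135372.545/10) = 116.3497
CV = 116.3497 / 763.6364 = 0.15236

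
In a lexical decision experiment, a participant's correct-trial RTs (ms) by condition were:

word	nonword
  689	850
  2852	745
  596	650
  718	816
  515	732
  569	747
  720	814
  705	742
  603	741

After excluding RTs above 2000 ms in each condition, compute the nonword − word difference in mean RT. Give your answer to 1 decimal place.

120.3 ms

word: exclude 2852
M(word) = 5115/8 = 639.375
M(nonword) = 6837/9 = 759.667
Difference = 759.667 − 639.375 = 120.292 ms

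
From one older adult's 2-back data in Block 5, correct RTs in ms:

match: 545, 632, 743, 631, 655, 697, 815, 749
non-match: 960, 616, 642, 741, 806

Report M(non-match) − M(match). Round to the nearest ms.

M(match) = 5467/8 = 683.375
M(non-match) = 3765/5 = 753.000
Difference = 753.000 − 683.375 = 69.625 ms

70 ms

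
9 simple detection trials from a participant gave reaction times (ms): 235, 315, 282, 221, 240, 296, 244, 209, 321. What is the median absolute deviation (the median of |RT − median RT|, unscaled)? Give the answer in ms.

Sorted: 209, 221, 235, 240, 244, 282, 296, 315, 321 → median = 244
|x − 244|: 9, 71, 38, 23, 4, 52, 0, 35, 77
Sorted deviations: 0, 4, 9, 23, 35, 38, 52, 71, 77 → MAD = 35

35 ms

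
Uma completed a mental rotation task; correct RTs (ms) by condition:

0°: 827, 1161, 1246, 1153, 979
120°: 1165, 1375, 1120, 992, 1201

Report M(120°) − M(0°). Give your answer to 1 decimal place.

97.4 ms

M(0°) = 5366/5 = 1073.200
M(120°) = 5853/5 = 1170.600
Difference = 1170.600 − 1073.200 = 97.400 ms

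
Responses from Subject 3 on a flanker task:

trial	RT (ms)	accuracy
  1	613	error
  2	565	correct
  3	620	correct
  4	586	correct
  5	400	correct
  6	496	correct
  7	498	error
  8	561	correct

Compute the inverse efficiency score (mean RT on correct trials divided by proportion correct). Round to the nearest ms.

Correct trials (n=6): 565, 620, 586, 400, 496, 561
Mean correct RT = 3228/6 = 538.0000 ms
Proportion correct = 6/8
IES = 538.0000 / (6/8) = 717.333 ms

717 ms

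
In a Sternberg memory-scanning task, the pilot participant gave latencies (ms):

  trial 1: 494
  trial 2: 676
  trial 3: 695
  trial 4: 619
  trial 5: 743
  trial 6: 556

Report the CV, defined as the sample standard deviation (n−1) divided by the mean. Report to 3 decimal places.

0.147

n = 6, Σ = 3783, M = 630.5000
Σ(x−M)² = 43201.500; s = √(43201.500/5) = 92.9532
CV = 92.9532 / 630.5000 = 0.14743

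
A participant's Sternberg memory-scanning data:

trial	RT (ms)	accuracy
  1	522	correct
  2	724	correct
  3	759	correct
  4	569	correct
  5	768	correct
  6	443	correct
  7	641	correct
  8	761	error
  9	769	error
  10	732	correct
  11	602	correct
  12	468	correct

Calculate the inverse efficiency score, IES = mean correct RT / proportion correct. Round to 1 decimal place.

Correct trials (n=10): 522, 724, 759, 569, 768, 443, 641, 732, 602, 468
Mean correct RT = 6228/10 = 622.8000 ms
Proportion correct = 10/12
IES = 622.8000 / (10/12) = 747.360 ms

747.4 ms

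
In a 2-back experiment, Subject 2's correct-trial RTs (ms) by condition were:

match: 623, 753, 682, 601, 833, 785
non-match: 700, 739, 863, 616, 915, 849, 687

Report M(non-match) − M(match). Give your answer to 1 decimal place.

M(match) = 4277/6 = 712.833
M(non-match) = 5369/7 = 767.000
Difference = 767.000 − 712.833 = 54.167 ms

54.2 ms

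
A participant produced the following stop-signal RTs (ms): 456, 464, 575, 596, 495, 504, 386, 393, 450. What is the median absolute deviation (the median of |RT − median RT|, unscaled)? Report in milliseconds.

40 ms

Sorted: 386, 393, 450, 456, 464, 495, 504, 575, 596 → median = 464
|x − 464|: 8, 0, 111, 132, 31, 40, 78, 71, 14
Sorted deviations: 0, 8, 14, 31, 40, 71, 78, 111, 132 → MAD = 40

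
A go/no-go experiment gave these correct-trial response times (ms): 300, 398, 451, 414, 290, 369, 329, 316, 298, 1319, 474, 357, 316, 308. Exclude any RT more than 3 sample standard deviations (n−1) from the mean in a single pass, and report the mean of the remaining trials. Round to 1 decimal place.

355.4 ms

n = 14, ΣRT = 5939, M = 424.214
Σ(x−M)² = 907560.36; s = √(907560.36/13) = 264.220
Cutoffs: 424.214 ± 3·264.220 → [-368.4, 1216.9]
Outside: 1319 → excluded.
Retained (n=13): Σ = 4620, mean = 4620/13 = 355.385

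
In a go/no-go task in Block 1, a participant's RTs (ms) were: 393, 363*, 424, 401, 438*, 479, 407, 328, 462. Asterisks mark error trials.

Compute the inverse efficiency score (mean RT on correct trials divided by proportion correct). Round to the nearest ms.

532 ms

Correct trials (n=7): 393, 424, 401, 479, 407, 328, 462
Mean correct RT = 2894/7 = 413.4286 ms
Proportion correct = 7/9
IES = 413.4286 / (7/9) = 531.551 ms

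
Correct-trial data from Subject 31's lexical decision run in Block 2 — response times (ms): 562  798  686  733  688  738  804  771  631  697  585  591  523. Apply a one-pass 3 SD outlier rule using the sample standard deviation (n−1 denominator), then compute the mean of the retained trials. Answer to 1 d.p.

n = 13, ΣRT = 8807, M = 677.462
Σ(x−M)² = 101979.23; s = √(101979.23/12) = 92.186
Cutoffs: 677.462 ± 3·92.186 → [400.9, 954.0]
No RTs fall outside the cutoffs; all 13 retained. Mean = 8807/13 = 677.462

677.5 ms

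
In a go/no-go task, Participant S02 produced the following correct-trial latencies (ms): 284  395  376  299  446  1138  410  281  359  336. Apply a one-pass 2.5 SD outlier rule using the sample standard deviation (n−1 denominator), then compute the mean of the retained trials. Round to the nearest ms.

354 ms

n = 10, ΣRT = 4324, M = 432.400
Σ(x−M)² = 580558.40; s = √(580558.40/9) = 253.981
Cutoffs: 432.400 ± 2.5·253.981 → [-202.6, 1067.4]
Outside: 1138 → excluded.
Retained (n=9): Σ = 3186, mean = 3186/9 = 354.000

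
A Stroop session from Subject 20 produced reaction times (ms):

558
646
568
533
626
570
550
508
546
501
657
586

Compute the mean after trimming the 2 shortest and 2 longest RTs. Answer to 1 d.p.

567.1 ms

Sorted: 501, 508, 533, 546, 550, 558, 568, 570, 586, 626, 646, 657
Drop lowest 2 (501, 508) and highest 2 (646, 657)
Remaining (n=8): Σ = 4537, mean = 4537/8 = 567.125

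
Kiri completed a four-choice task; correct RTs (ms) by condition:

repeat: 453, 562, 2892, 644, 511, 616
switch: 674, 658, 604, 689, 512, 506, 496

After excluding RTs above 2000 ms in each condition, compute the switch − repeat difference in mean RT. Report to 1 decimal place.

repeat: exclude 2892
M(repeat) = 2786/5 = 557.200
M(switch) = 4139/7 = 591.286
Difference = 591.286 − 557.200 = 34.086 ms

34.1 ms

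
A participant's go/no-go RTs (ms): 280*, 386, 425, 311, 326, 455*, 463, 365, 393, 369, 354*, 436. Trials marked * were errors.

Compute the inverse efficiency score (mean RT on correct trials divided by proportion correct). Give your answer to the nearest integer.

Correct trials (n=9): 386, 425, 311, 326, 463, 365, 393, 369, 436
Mean correct RT = 3474/9 = 386.0000 ms
Proportion correct = 9/12
IES = 386.0000 / (9/12) = 514.667 ms

515 ms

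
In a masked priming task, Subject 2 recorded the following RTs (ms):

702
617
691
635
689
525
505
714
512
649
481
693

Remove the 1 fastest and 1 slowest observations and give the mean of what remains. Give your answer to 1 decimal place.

621.8 ms

Sorted: 481, 505, 512, 525, 617, 635, 649, 689, 691, 693, 702, 714
Drop lowest 1 (481) and highest 1 (714)
Remaining (n=10): Σ = 6218, mean = 6218/10 = 621.800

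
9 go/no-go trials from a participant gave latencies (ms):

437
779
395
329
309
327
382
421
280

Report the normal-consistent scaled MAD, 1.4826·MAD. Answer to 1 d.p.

Sorted: 280, 309, 327, 329, 382, 395, 421, 437, 779 → median = 382
|x − 382| sorted: 0, 13, 39, 53, 55, 55, 73, 102, 397 → MAD = 55
Robust SD ≈ 1.4826 × 55 = 81.543

81.5 ms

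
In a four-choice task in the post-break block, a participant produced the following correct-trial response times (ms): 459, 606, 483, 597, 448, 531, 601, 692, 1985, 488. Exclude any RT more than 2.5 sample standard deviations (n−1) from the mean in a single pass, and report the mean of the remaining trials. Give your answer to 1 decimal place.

545.0 ms

n = 10, ΣRT = 6890, M = 689.000
Σ(x−M)² = 1921504.00; s = √(1921504.00/9) = 462.061
Cutoffs: 689.000 ± 2.5·462.061 → [-466.2, 1844.2]
Outside: 1985 → excluded.
Retained (n=9): Σ = 4905, mean = 4905/9 = 545.000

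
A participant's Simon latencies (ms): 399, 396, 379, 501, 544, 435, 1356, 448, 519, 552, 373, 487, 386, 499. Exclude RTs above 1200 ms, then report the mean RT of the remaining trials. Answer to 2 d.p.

Excluded: 1356
Retained (n=13): Σ = 5918
Mean = 5918/13 = 455.2308

455.23 ms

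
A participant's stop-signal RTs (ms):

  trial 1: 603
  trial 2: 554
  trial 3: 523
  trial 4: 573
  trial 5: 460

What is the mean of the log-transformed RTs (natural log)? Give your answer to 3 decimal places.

ln(RT): 6.4019, 6.3172, 6.2596, 6.3509, 6.1312
Σ ln(RT) = 31.4608
Mean = 31.4608/5 = 6.29216

6.292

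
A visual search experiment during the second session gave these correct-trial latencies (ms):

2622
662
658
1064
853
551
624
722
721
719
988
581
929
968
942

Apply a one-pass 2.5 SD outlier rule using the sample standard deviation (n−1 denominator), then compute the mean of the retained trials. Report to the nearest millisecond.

n = 15, ΣRT = 13604, M = 906.933
Σ(x−M)² = 3520072.93; s = √(3520072.93/14) = 501.432
Cutoffs: 906.933 ± 2.5·501.432 → [-346.6, 2160.5]
Outside: 2622 → excluded.
Retained (n=14): Σ = 10982, mean = 10982/14 = 784.429

784 ms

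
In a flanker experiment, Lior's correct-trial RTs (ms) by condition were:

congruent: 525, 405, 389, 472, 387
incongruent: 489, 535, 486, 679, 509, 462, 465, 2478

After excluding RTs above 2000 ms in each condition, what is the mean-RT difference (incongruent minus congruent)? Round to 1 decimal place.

82.3 ms

incongruent: exclude 2478
M(congruent) = 2178/5 = 435.600
M(incongruent) = 3625/7 = 517.857
Difference = 517.857 − 435.600 = 82.257 ms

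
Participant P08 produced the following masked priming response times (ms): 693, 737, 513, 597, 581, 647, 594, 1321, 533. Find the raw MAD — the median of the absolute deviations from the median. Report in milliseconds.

64 ms

Sorted: 513, 533, 581, 594, 597, 647, 693, 737, 1321 → median = 597
|x − 597|: 96, 140, 84, 0, 16, 50, 3, 724, 64
Sorted deviations: 0, 3, 16, 50, 64, 84, 96, 140, 724 → MAD = 64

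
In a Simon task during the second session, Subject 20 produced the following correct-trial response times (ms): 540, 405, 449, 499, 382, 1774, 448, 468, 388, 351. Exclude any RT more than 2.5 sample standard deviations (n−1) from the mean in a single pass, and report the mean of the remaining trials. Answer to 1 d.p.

436.7 ms

n = 10, ΣRT = 5704, M = 570.400
Σ(x−M)² = 1639138.40; s = √(1639138.40/9) = 426.763
Cutoffs: 570.400 ± 2.5·426.763 → [-496.5, 1637.3]
Outside: 1774 → excluded.
Retained (n=9): Σ = 3930, mean = 3930/9 = 436.667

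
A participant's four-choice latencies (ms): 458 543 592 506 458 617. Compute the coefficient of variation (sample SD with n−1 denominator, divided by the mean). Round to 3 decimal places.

0.127

n = 6, Σ = 3174, M = 529.0000
Σ(x−M)² = 22520.000; s = √(22520.000/5) = 67.1118
CV = 67.1118 / 529.0000 = 0.12687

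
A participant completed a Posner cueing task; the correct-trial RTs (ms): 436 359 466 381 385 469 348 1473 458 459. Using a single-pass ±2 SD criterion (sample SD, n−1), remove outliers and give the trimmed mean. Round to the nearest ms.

n = 10, ΣRT = 5234, M = 523.400
Σ(x−M)² = 1021282.40; s = √(1021282.40/9) = 336.862
Cutoffs: 523.400 ± 2·336.862 → [-150.3, 1197.1]
Outside: 1473 → excluded.
Retained (n=9): Σ = 3761, mean = 3761/9 = 417.889

418 ms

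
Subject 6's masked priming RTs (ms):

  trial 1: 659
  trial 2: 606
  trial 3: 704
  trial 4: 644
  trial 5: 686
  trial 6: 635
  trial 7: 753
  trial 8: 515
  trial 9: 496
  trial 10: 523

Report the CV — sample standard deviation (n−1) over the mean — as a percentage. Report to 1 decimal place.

13.9%

n = 10, Σ = 6221, M = 622.1000
Σ(x−M)² = 67384.900; s = √(67384.900/9) = 86.5287
CV = 86.5287 / 622.1000 = 0.13909 = 13.909%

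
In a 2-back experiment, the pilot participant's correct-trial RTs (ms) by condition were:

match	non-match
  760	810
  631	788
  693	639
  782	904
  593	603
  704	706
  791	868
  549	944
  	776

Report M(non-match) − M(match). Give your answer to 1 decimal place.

94.1 ms

M(match) = 5503/8 = 687.875
M(non-match) = 7038/9 = 782.000
Difference = 782.000 − 687.875 = 94.125 ms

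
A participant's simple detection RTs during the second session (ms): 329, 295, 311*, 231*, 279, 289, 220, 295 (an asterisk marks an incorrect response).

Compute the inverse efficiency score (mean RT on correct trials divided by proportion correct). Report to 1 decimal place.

Correct trials (n=6): 329, 295, 279, 289, 220, 295
Mean correct RT = 1707/6 = 284.5000 ms
Proportion correct = 6/8
IES = 284.5000 / (6/8) = 379.333 ms

379.3 ms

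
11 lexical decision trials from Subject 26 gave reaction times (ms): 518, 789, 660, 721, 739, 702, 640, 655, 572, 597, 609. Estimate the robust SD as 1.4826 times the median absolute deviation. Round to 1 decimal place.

86.0 ms

Sorted: 518, 572, 597, 609, 640, 655, 660, 702, 721, 739, 789 → median = 655
|x − 655| sorted: 0, 5, 15, 46, 47, 58, 66, 83, 84, 134, 137 → MAD = 58
Robust SD ≈ 1.4826 × 58 = 85.991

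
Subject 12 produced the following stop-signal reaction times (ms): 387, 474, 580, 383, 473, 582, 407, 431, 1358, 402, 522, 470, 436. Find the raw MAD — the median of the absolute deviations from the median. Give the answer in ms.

63 ms

Sorted: 383, 387, 402, 407, 431, 436, 470, 473, 474, 522, 580, 582, 1358 → median = 470
|x − 470|: 83, 4, 110, 87, 3, 112, 63, 39, 888, 68, 52, 0, 34
Sorted deviations: 0, 3, 4, 34, 39, 52, 63, 68, 83, 87, 110, 112, 888 → MAD = 63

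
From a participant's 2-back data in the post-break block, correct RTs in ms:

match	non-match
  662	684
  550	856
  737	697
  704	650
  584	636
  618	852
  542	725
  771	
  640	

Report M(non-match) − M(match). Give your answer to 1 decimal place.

M(match) = 5808/9 = 645.333
M(non-match) = 5100/7 = 728.571
Difference = 728.571 − 645.333 = 83.238 ms

83.2 ms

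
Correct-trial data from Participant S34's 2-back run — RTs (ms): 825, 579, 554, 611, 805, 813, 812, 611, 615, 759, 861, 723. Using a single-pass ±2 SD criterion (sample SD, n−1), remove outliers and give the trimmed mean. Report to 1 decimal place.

n = 12, ΣRT = 8568, M = 714.000
Σ(x−M)² = 138566.00; s = √(138566.00/11) = 112.236
Cutoffs: 714.000 ± 2·112.236 → [489.5, 938.5]
No RTs fall outside the cutoffs; all 12 retained. Mean = 8568/12 = 714.000

714.0 ms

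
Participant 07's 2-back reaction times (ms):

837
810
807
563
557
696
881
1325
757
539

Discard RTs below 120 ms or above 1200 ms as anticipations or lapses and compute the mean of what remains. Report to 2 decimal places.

716.33 ms

Excluded: 1325
Retained (n=9): Σ = 6447
Mean = 6447/9 = 716.3333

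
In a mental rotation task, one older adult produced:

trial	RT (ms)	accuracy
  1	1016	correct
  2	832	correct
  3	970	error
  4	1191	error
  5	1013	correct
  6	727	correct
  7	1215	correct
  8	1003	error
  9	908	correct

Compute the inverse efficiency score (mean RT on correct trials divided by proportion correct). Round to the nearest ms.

1428 ms

Correct trials (n=6): 1016, 832, 1013, 727, 1215, 908
Mean correct RT = 5711/6 = 951.8333 ms
Proportion correct = 6/9
IES = 951.8333 / (6/9) = 1427.750 ms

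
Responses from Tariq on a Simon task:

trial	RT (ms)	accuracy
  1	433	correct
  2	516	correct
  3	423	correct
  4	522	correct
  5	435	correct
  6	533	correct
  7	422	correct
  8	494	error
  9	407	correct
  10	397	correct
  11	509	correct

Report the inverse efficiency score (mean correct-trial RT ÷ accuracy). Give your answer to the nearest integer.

Correct trials (n=10): 433, 516, 423, 522, 435, 533, 422, 407, 397, 509
Mean correct RT = 4597/10 = 459.7000 ms
Proportion correct = 10/11
IES = 459.7000 / (10/11) = 505.670 ms

506 ms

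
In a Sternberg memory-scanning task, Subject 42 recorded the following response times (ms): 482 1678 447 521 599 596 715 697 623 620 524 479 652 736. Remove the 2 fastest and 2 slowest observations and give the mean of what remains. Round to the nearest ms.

Sorted: 447, 479, 482, 521, 524, 596, 599, 620, 623, 652, 697, 715, 736, 1678
Drop lowest 2 (447, 479) and highest 2 (736, 1678)
Remaining (n=10): Σ = 6029, mean = 6029/10 = 602.900

603 ms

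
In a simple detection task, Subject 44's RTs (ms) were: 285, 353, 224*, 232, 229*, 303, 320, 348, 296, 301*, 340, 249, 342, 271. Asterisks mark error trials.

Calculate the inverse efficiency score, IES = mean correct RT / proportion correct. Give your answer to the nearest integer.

Correct trials (n=11): 285, 353, 232, 303, 320, 348, 296, 340, 249, 342, 271
Mean correct RT = 3339/11 = 303.5455 ms
Proportion correct = 11/14
IES = 303.5455 / (11/14) = 386.331 ms

386 ms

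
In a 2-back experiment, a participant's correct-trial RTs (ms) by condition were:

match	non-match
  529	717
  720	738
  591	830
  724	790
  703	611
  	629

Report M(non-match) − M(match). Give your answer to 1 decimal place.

M(match) = 3267/5 = 653.400
M(non-match) = 4315/6 = 719.167
Difference = 719.167 − 653.400 = 65.767 ms

65.8 ms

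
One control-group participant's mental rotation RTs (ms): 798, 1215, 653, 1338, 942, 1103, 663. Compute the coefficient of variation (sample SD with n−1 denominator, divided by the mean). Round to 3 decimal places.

0.282

n = 7, Σ = 6712, M = 958.8571
Σ(x−M)² = 437374.857; s = √(437374.857/6) = 269.9922
CV = 269.9922 / 958.8571 = 0.28158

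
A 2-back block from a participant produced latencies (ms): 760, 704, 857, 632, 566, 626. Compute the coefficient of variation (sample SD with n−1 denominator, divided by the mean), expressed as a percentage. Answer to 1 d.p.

15.3%

n = 6, Σ = 4145, M = 690.8333
Σ(x−M)² = 55816.833; s = √(55816.833/5) = 105.6568
CV = 105.6568 / 690.8333 = 0.15294 = 15.294%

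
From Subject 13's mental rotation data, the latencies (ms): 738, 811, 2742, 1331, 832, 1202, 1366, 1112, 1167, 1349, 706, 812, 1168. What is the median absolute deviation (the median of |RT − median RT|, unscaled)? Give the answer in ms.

Sorted: 706, 738, 811, 812, 832, 1112, 1167, 1168, 1202, 1331, 1349, 1366, 2742 → median = 1167
|x − 1167|: 429, 356, 1575, 164, 335, 35, 199, 55, 0, 182, 461, 355, 1
Sorted deviations: 0, 1, 35, 55, 164, 182, 199, 335, 355, 356, 429, 461, 1575 → MAD = 199

199 ms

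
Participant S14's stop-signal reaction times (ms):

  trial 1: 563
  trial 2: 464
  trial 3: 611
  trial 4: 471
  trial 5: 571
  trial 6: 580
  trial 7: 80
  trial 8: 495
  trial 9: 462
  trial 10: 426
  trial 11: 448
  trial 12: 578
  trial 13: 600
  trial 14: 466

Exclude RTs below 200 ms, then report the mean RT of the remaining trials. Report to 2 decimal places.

Excluded: 80
Retained (n=13): Σ = 6735
Mean = 6735/13 = 518.0769

518.08 ms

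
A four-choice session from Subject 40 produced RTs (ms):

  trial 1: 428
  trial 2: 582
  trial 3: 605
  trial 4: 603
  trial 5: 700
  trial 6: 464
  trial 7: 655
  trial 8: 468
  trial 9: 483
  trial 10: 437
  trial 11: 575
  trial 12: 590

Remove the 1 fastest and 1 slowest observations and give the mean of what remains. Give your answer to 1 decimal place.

Sorted: 428, 437, 464, 468, 483, 575, 582, 590, 603, 605, 655, 700
Drop lowest 1 (428) and highest 1 (700)
Remaining (n=10): Σ = 5462, mean = 5462/10 = 546.200

546.2 ms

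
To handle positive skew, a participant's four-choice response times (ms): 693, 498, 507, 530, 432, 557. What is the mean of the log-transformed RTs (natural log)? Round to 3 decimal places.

6.274

ln(RT): 6.5410, 6.2106, 6.2285, 6.2729, 6.0684, 6.3226
Σ ln(RT) = 37.6440
Mean = 37.6440/6 = 6.27400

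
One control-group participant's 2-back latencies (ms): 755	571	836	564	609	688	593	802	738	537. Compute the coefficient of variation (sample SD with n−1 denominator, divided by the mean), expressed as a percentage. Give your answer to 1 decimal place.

16.2%

n = 10, Σ = 6693, M = 669.3000
Σ(x−M)² = 105524.100; s = √(105524.100/9) = 108.2816
CV = 108.2816 / 669.3000 = 0.16178 = 16.178%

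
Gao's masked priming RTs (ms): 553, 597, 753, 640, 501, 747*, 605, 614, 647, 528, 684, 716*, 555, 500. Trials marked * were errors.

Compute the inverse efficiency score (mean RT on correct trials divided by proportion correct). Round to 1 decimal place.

697.8 ms

Correct trials (n=12): 553, 597, 753, 640, 501, 605, 614, 647, 528, 684, 555, 500
Mean correct RT = 7177/12 = 598.0833 ms
Proportion correct = 12/14
IES = 598.0833 / (12/14) = 697.764 ms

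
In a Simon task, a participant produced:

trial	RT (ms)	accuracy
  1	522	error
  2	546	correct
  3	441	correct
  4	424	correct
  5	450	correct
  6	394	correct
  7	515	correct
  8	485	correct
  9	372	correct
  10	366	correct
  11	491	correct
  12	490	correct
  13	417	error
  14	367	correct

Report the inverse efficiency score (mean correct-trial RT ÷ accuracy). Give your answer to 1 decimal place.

Correct trials (n=12): 546, 441, 424, 450, 394, 515, 485, 372, 366, 491, 490, 367
Mean correct RT = 5341/12 = 445.0833 ms
Proportion correct = 12/14
IES = 445.0833 / (12/14) = 519.264 ms

519.3 ms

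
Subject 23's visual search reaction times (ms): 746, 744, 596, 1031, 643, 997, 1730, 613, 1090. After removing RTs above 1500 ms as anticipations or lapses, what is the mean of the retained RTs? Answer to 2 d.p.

807.50 ms

Excluded: 1730
Retained (n=8): Σ = 6460
Mean = 6460/8 = 807.5000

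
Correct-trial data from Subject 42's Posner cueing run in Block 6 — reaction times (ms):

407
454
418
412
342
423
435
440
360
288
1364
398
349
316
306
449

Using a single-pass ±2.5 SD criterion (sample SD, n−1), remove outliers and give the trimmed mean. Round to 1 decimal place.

n = 16, ΣRT = 7161, M = 447.562
Σ(x−M)² = 938293.94; s = √(938293.94/15) = 250.106
Cutoffs: 447.562 ± 2.5·250.106 → [-177.7, 1072.8]
Outside: 1364 → excluded.
Retained (n=15): Σ = 5797, mean = 5797/15 = 386.467

386.5 ms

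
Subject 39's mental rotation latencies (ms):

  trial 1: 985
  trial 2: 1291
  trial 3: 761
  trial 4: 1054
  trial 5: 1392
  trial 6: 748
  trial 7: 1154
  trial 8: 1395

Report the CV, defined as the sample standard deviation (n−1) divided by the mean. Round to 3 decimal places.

n = 8, Σ = 8780, M = 1097.5000
Σ(x−M)² = 465802.000; s = √(465802.000/7) = 257.9596
CV = 257.9596 / 1097.5000 = 0.23504

0.235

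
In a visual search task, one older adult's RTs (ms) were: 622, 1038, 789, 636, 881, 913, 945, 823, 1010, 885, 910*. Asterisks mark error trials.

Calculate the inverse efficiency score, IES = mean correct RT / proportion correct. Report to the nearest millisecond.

940 ms

Correct trials (n=10): 622, 1038, 789, 636, 881, 913, 945, 823, 1010, 885
Mean correct RT = 8542/10 = 854.2000 ms
Proportion correct = 10/11
IES = 854.2000 / (10/11) = 939.620 ms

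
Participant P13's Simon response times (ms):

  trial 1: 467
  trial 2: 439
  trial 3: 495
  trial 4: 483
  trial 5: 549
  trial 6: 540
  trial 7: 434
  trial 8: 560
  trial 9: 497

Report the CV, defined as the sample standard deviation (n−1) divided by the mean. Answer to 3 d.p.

0.093

n = 9, Σ = 4464, M = 496.0000
Σ(x−M)² = 16946.000; s = √(16946.000/8) = 46.0245
CV = 46.0245 / 496.0000 = 0.09279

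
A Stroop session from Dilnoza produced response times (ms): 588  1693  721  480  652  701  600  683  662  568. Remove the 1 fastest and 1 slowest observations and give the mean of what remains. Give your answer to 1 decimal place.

Sorted: 480, 568, 588, 600, 652, 662, 683, 701, 721, 1693
Drop lowest 1 (480) and highest 1 (1693)
Remaining (n=8): Σ = 5175, mean = 5175/8 = 646.875

646.9 ms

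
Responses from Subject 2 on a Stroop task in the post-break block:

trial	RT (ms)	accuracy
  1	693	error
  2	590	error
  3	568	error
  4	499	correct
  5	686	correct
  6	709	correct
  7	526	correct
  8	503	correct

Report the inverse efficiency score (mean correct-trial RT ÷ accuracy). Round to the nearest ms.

935 ms

Correct trials (n=5): 499, 686, 709, 526, 503
Mean correct RT = 2923/5 = 584.6000 ms
Proportion correct = 5/8
IES = 584.6000 / (5/8) = 935.360 ms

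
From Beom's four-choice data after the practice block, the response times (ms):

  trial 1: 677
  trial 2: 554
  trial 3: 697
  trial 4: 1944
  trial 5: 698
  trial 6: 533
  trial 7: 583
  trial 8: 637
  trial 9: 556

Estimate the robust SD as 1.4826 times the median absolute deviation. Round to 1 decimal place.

Sorted: 533, 554, 556, 583, 637, 677, 697, 698, 1944 → median = 637
|x − 637| sorted: 0, 40, 54, 60, 61, 81, 83, 104, 1307 → MAD = 61
Robust SD ≈ 1.4826 × 61 = 90.439

90.4 ms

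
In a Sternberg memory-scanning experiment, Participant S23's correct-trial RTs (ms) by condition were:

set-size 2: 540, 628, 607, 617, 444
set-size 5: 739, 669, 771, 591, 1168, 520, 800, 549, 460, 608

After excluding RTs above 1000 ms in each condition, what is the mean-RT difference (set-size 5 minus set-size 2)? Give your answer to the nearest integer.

set-size 5: exclude 1168
M(set-size 2) = 2836/5 = 567.200
M(set-size 5) = 5707/9 = 634.111
Difference = 634.111 − 567.200 = 66.911 ms

67 ms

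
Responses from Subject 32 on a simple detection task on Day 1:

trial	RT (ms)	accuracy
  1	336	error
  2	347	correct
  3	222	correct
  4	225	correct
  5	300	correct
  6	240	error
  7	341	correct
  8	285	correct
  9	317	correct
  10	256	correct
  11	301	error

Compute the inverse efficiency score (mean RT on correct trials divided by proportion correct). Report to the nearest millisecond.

Correct trials (n=8): 347, 222, 225, 300, 341, 285, 317, 256
Mean correct RT = 2293/8 = 286.6250 ms
Proportion correct = 8/11
IES = 286.6250 / (8/11) = 394.109 ms

394 ms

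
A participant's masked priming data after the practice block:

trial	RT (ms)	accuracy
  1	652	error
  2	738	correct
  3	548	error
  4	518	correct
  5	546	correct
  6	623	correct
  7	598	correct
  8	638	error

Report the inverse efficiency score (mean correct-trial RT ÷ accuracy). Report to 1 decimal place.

967.4 ms

Correct trials (n=5): 738, 518, 546, 623, 598
Mean correct RT = 3023/5 = 604.6000 ms
Proportion correct = 5/8
IES = 604.6000 / (5/8) = 967.360 ms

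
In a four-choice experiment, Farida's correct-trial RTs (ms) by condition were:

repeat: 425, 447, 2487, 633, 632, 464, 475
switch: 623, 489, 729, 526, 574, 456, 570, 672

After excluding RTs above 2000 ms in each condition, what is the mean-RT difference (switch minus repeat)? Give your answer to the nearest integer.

repeat: exclude 2487
M(repeat) = 3076/6 = 512.667
M(switch) = 4639/8 = 579.875
Difference = 579.875 − 512.667 = 67.208 ms

67 ms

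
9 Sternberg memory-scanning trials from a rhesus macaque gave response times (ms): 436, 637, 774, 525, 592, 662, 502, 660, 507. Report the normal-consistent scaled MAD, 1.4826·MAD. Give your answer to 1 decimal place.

103.8 ms

Sorted: 436, 502, 507, 525, 592, 637, 660, 662, 774 → median = 592
|x − 592| sorted: 0, 45, 67, 68, 70, 85, 90, 156, 182 → MAD = 70
Robust SD ≈ 1.4826 × 70 = 103.782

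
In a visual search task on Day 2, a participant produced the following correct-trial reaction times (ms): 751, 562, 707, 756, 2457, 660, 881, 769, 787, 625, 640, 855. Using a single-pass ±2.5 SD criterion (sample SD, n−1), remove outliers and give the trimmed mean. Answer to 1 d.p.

726.6 ms

n = 12, ΣRT = 10450, M = 870.833
Σ(x−M)² = 2841611.67; s = √(2841611.67/11) = 508.260
Cutoffs: 870.833 ± 2.5·508.260 → [-399.8, 2141.5]
Outside: 2457 → excluded.
Retained (n=11): Σ = 7993, mean = 7993/11 = 726.636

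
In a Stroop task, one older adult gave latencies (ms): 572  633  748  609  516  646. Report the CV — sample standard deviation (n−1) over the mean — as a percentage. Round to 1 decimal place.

12.6%

n = 6, Σ = 3724, M = 620.6667
Σ(x−M)² = 30467.333; s = √(30467.333/5) = 78.0607
CV = 78.0607 / 620.6667 = 0.12577 = 12.577%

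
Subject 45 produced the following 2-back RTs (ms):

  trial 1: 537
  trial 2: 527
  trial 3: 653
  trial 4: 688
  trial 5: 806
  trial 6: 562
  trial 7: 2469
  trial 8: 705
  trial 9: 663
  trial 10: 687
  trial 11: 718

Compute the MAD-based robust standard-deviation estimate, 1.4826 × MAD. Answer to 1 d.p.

Sorted: 527, 537, 562, 653, 663, 687, 688, 705, 718, 806, 2469 → median = 687
|x − 687| sorted: 0, 1, 18, 24, 31, 34, 119, 125, 150, 160, 1782 → MAD = 34
Robust SD ≈ 1.4826 × 34 = 50.408

50.4 ms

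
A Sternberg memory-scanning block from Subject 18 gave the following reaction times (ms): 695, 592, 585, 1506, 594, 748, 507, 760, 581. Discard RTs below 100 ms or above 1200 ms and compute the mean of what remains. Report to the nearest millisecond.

Excluded: 1506
Retained (n=8): Σ = 5062
Mean = 5062/8 = 632.7500

633 ms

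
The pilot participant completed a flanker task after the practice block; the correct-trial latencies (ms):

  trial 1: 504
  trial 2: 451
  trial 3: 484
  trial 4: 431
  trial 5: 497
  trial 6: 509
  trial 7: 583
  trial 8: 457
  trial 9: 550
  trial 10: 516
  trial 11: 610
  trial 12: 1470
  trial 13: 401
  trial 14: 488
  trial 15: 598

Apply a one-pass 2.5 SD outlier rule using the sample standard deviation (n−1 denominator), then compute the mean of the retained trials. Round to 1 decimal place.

505.6 ms

n = 15, ΣRT = 8549, M = 569.933
Σ(x−M)² = 918206.93; s = √(918206.93/14) = 256.098
Cutoffs: 569.933 ± 2.5·256.098 → [-70.3, 1210.2]
Outside: 1470 → excluded.
Retained (n=14): Σ = 7079, mean = 7079/14 = 505.643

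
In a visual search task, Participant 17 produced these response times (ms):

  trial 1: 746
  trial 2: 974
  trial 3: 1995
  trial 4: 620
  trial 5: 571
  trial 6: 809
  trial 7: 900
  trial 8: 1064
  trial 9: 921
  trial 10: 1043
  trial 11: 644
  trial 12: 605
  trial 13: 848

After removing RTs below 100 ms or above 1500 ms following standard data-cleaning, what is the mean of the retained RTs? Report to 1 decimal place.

Excluded: 1995
Retained (n=12): Σ = 9745
Mean = 9745/12 = 812.0833

812.1 ms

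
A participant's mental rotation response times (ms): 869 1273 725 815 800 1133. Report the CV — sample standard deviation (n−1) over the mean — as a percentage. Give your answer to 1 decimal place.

n = 6, Σ = 5615, M = 935.8333
Σ(x−M)² = 234524.833; s = √(234524.833/5) = 216.5755
CV = 216.5755 / 935.8333 = 0.23143 = 23.143%

23.1%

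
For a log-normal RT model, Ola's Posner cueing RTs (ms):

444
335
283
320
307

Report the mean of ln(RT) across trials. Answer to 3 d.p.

ln(RT): 6.0958, 5.8141, 5.6454, 5.7683, 5.7268
Σ ln(RT) = 29.0506
Mean = 29.0506/5 = 5.81011

5.810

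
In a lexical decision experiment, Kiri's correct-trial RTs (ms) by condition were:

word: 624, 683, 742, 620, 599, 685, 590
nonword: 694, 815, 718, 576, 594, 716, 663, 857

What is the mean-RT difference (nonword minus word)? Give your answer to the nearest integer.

55 ms

M(word) = 4543/7 = 649.000
M(nonword) = 5633/8 = 704.125
Difference = 704.125 − 649.000 = 55.125 ms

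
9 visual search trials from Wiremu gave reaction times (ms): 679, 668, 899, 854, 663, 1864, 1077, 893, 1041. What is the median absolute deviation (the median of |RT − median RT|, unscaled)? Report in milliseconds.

Sorted: 663, 668, 679, 854, 893, 899, 1041, 1077, 1864 → median = 893
|x − 893|: 214, 225, 6, 39, 230, 971, 184, 0, 148
Sorted deviations: 0, 6, 39, 148, 184, 214, 225, 230, 971 → MAD = 184

184 ms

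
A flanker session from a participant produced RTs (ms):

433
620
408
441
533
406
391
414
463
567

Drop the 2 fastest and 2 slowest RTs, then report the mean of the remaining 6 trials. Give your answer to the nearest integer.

449 ms

Sorted: 391, 406, 408, 414, 433, 441, 463, 533, 567, 620
Drop lowest 2 (391, 406) and highest 2 (567, 620)
Remaining (n=6): Σ = 2692, mean = 2692/6 = 448.667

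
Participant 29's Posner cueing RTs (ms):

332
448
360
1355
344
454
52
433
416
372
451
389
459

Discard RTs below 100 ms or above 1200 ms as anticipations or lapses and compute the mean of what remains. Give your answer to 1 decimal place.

Excluded: 52, 1355
Retained (n=11): Σ = 4458
Mean = 4458/11 = 405.2727

405.3 ms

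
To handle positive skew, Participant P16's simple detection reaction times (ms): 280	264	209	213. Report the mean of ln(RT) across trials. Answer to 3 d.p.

ln(RT): 5.6348, 5.5759, 5.3423, 5.3613
Σ ln(RT) = 21.9144
Mean = 21.9144/4 = 5.47859

5.479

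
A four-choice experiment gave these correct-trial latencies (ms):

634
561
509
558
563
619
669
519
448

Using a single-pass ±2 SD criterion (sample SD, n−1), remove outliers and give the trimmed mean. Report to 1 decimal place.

n = 9, ΣRT = 5080, M = 564.444
Σ(x−M)² = 37500.22; s = √(37500.22/8) = 68.466
Cutoffs: 564.444 ± 2·68.466 → [427.5, 701.4]
No RTs fall outside the cutoffs; all 9 retained. Mean = 5080/9 = 564.444

564.4 ms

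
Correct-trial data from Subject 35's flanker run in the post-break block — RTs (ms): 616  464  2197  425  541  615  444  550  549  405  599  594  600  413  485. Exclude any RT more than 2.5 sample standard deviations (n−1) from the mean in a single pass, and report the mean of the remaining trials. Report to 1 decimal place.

n = 15, ΣRT = 9497, M = 633.133
Σ(x−M)² = 2702717.73; s = √(2702717.73/14) = 439.376
Cutoffs: 633.133 ± 2.5·439.376 → [-465.3, 1731.6]
Outside: 2197 → excluded.
Retained (n=14): Σ = 7300, mean = 7300/14 = 521.429

521.4 ms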